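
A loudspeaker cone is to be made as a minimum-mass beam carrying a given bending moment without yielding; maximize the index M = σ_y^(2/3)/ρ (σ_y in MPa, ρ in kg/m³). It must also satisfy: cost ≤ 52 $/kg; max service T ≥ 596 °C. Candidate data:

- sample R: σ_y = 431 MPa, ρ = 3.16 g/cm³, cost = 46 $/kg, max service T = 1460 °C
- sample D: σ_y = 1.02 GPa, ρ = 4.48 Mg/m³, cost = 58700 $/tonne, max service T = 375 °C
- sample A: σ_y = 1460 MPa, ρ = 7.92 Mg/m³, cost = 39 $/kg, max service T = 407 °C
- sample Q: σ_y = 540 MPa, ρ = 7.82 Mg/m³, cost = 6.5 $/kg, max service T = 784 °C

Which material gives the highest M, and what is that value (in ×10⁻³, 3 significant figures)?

sample R, M = 18.1×10⁻³

Screen on constraints: cost ≤ 52 $/kg; max service T ≥ 596 °C. Survivors: sample R, sample Q.
In SI units:
  sample R: σ_y = 431.0 MPa, ρ = 3160 kg/m³
  sample Q: σ_y = 540.0 MPa, ρ = 7820 kg/m³
  sample R: M = 18.1×10⁻³
  sample Q: M = 8.48×10⁻³
The maximum is for sample R.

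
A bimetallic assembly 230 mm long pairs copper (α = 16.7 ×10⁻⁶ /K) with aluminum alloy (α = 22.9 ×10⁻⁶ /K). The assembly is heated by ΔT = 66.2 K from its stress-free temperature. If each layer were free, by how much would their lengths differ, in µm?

Δα = |16.7 − 22.9|×10⁻⁶/K = 6.20×10⁻⁶/K.
ΔL_mismatch = Δα·L·ΔT = 6.20×10⁻⁶ × 230.0 mm × 66.2 K = 94.4 µm.

94.4 µm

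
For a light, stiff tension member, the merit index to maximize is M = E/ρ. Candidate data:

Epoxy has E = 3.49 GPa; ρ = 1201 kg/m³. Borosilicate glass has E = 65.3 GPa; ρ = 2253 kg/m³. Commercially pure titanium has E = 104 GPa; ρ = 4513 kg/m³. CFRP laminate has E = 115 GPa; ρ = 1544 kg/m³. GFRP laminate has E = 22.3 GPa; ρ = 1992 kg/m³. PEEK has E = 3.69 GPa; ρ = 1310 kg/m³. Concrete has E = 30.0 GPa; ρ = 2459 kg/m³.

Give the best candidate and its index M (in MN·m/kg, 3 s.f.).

CFRP laminate, M = 74.5 MN·m/kg

Per-candidate index values:
  CFRP laminate: M = 74.5 MN·m/kg
  borosilicate glass: M = 29.0 MN·m/kg
  commercially pure titanium: M = 23.0 MN·m/kg
  concrete: M = 12.2 MN·m/kg
  GFRP laminate: M = 11.2 MN·m/kg
  epoxy: M = 2.91 MN·m/kg
  PEEK: M = 2.82 MN·m/kg
The maximum is for CFRP laminate.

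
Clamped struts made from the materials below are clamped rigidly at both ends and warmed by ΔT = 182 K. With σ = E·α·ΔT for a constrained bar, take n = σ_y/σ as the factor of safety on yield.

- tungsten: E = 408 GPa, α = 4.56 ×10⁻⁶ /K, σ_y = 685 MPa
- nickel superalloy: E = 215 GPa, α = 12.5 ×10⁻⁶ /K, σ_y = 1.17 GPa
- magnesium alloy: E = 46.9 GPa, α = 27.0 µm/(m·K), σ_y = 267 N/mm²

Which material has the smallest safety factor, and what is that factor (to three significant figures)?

Per material, after unit conversion:
  tungsten: E = 408.0, α = 4.56, σ_y = 685.0 → σ = 339 MPa, n = 2.02
  nickel superalloy: E = 215.0, α = 12.5, σ_y = 1170 → σ = 489 MPa, n = 2.39
  magnesium alloy: E = 46.90, α = 27.0, σ_y = 267.0 → σ = 230 MPa, n = 1.16
The minimum is magnesium alloy at n = 1.16.

magnesium alloy, n = 1.16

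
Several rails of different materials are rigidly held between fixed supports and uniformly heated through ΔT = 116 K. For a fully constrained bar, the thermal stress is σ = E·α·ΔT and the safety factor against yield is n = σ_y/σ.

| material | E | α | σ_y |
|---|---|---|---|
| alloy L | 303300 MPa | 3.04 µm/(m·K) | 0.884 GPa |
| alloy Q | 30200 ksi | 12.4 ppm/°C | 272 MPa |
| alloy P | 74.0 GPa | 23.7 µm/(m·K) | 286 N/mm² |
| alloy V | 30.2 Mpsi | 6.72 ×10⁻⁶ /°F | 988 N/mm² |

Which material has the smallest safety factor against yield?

alloy Q

Converting E to GPa, α to ×10⁻⁶/K, σ_y to MPa, then σ and n for each:
  alloy L: E = 303.3, α = 3.04, σ_y = 884.0 → σ = 107 MPa, n = 8.27
  alloy Q: E = 208.2, α = 12.4, σ_y = 272.0 → σ = 300 MPa, n = 0.908
  alloy P: E = 74.00, α = 23.7, σ_y = 286.0 → σ = 203 MPa, n = 1.41
  alloy V: E = 208.2, α = 12.1, σ_y = 988.0 → σ = 292 MPa, n = 3.38
Smallest n: alloy Q with n = 0.908.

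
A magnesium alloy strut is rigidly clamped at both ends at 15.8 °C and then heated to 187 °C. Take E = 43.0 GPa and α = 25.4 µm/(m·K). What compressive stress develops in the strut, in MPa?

ΔT = 171.2 K. Constrained thermal stress σ = E·α·ΔT = 43.00×10³ MPa × 25.4×10⁻⁶ × 171.2 = 187 MPa (compressive).

187 MPa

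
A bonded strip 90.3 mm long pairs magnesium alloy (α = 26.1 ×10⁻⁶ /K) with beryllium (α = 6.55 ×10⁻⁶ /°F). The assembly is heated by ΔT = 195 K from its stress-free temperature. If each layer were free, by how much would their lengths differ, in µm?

beryllium: α = 6.55×10⁻⁶/°F × 9/5 = 11.8×10⁻⁶/K.
Δα = |26.1 − 11.8|×10⁻⁶/K = 14.3×10⁻⁶/K.
ΔL_mismatch = Δα·L·ΔT = 14.3×10⁻⁶ × 90.3 mm × 195.0 K = 252 µm.

252 µm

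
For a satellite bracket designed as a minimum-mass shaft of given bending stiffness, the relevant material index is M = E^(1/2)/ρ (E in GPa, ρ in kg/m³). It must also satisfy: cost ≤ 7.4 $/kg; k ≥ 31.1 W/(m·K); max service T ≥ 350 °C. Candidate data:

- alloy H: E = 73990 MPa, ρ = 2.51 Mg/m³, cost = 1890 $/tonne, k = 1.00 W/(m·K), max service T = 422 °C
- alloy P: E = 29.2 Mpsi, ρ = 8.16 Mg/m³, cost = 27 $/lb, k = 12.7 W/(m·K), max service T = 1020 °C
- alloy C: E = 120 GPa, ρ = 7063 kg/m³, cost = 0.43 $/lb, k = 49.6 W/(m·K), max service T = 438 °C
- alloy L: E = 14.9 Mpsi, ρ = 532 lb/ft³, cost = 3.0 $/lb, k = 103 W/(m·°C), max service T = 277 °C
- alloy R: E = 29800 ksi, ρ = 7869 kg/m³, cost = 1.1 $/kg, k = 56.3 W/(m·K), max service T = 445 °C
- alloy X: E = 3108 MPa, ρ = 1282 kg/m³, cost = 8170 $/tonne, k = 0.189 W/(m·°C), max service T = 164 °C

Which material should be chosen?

alloy R

Screen on constraints: cost ≤ 7.4 $/kg; k ≥ 31.1 W/(m·K); max service T ≥ 350 °C. Survivors: alloy C, alloy R.
Normalizing units and computing the index:
  alloy C: E = 120.0 GPa, ρ = 7063 kg/m³
  alloy R: E = 205.5 GPa, ρ = 7869 kg/m³
  alloy R: M = 1.82×10⁻³
  alloy C: M = 1.55×10⁻³
Alloy R has the largest M.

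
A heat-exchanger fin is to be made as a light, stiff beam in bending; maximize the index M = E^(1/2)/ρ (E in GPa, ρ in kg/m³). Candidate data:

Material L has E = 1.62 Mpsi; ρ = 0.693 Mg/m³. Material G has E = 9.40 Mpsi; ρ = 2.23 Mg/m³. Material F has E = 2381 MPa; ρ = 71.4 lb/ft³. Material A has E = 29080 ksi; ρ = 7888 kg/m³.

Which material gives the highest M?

Normalizing units and computing the index:
  material L: E = 11.17 GPa, ρ = 693.0 kg/m³
  material G: E = 64.81 GPa, ρ = 2230 kg/m³
  material F: E = 2.381 GPa, ρ = 1144 kg/m³
  material A: E = 200.5 GPa, ρ = 7888 kg/m³
  material L: M = 4.82×10⁻³
  material G: M = 3.61×10⁻³
  material A: M = 1.80×10⁻³
  material F: M = 1.35×10⁻³
Material L has the largest M.

material L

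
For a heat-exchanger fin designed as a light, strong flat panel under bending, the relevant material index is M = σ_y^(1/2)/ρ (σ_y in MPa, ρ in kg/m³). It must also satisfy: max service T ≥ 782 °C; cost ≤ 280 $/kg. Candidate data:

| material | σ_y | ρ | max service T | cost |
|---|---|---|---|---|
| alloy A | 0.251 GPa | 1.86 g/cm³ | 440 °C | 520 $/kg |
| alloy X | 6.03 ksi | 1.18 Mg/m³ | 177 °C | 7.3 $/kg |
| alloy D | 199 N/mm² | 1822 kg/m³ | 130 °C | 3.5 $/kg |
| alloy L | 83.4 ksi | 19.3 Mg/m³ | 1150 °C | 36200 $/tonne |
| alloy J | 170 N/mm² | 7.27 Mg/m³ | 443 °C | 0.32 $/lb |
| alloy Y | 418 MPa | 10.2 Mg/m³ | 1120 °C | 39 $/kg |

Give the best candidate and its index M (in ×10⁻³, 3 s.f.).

alloy Y, M = 2.00×10⁻³

Screen on constraints: max service T ≥ 782 °C; cost ≤ 280 $/kg. Survivors: alloy L, alloy Y.
In SI units:
  alloy L: σ_y = 575.0 MPa, ρ = 19300 kg/m³
  alloy Y: σ_y = 418.0 MPa, ρ = 10200 kg/m³
  alloy Y: M = 2.00×10⁻³
  alloy L: M = 1.24×10⁻³
Alloy Y has the largest M.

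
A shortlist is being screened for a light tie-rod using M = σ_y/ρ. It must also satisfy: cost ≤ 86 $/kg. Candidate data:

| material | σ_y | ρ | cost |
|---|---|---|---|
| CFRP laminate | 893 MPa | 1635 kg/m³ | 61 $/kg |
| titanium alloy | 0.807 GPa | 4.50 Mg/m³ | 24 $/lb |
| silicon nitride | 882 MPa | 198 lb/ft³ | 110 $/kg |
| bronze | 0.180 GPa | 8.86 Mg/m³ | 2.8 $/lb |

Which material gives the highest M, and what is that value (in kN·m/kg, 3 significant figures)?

Screen on constraints: cost ≤ 86 $/kg. Survivors: CFRP laminate, titanium alloy, bronze.
In SI units:
  CFRP laminate: σ_y = 893.0 MPa, ρ = 1635 kg/m³
  titanium alloy: σ_y = 807.0 MPa, ρ = 4500 kg/m³
  bronze: σ_y = 180.0 MPa, ρ = 8860 kg/m³
  CFRP laminate: M = 546 kN·m/kg
  titanium alloy: M = 179 kN·m/kg
  bronze: M = 20.3 kN·m/kg
CFRP laminate has the largest M.

CFRP laminate, M = 546 kN·m/kg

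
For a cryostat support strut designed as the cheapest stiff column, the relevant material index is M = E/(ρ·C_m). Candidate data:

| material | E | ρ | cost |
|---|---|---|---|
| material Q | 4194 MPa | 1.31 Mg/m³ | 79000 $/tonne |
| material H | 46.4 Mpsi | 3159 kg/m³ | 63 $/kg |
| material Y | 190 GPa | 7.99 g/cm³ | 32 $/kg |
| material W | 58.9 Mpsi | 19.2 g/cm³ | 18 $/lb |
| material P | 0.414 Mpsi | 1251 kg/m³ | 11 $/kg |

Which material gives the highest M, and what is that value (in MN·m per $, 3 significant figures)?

material H, M = 1.61 MN·m per $

After converting to SI:
  material Q: E = 4.194 GPa, ρ = 1310 kg/m³, cost = 79.00 $/kg
  material H: E = 319.9 GPa, ρ = 3159 kg/m³, cost = 63.00 $/kg
  material Y: E = 190.0 GPa, ρ = 7990 kg/m³, cost = 32.00 $/kg
  material W: E = 406.1 GPa, ρ = 19200 kg/m³, cost = 39.68 $/kg
  material P: E = 2.854 GPa, ρ = 1251 kg/m³, cost = 11.00 $/kg
  material H: M = 1.61 MN·m per $
  material Y: M = 0.743 MN·m per $
  material W: M = 0.533 MN·m per $
  material P: M = 0.207 MN·m per $
  material Q: M = 0.0405 MN·m per $
The maximum is for material H.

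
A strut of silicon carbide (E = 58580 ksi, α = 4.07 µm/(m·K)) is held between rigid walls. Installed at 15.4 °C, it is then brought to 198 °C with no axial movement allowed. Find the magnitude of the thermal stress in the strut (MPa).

300 MPa

E = 58580 ksi = 403.9 GPa.
ΔT = 182.6 K. Constrained thermal stress σ = E·α·ΔT = 403.9×10³ MPa × 4.07×10⁻⁶ × 182.6 = 300 MPa (compressive).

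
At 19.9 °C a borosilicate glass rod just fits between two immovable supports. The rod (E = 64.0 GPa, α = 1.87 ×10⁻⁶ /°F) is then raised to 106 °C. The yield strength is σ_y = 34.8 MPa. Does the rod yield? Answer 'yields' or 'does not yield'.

does not yield

α = 1.87×10⁻⁶/°F × 9/5 = 3.37×10⁻⁶/K.
ΔT = 86.10 K. Constrained thermal stress σ = E·α·ΔT = 64.00×10³ MPa × 3.37×10⁻⁶ × 86.10 = 18.5 MPa (compressive).
Compare to σ_y = 34.8 MPa: σ < σ_y, so it does not yield.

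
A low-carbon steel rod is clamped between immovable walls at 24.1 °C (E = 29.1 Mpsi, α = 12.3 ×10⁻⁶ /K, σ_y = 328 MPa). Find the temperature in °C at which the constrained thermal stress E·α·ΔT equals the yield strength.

157 °C

E = 29.1 Mpsi = 200.6 GPa.
E·α·ΔT = 328.0 MPa ⇒ ΔT = 328.0 / (200.6×10³ × 12.3×10⁻⁶) = 132.9 K.
T = 24.1 + 132.9 = 157.0 °C.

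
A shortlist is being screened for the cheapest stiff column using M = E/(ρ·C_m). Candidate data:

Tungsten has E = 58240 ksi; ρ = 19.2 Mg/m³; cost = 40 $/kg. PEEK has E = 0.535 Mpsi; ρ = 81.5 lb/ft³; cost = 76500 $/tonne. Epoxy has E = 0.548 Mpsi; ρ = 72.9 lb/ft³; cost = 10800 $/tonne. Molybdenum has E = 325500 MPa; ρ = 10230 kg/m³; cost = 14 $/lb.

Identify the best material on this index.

In SI units:
  tungsten: E = 401.6 GPa, ρ = 19200 kg/m³, cost = 40.00 $/kg
  PEEK: E = 3.689 GPa, ρ = 1306 kg/m³, cost = 76.50 $/kg
  epoxy: E = 3.778 GPa, ρ = 1168 kg/m³, cost = 10.80 $/kg
  molybdenum: E = 325.5 GPa, ρ = 10230 kg/m³, cost = 30.86 $/kg
  molybdenum: M = 1.03 MN·m per $
  tungsten: M = 0.523 MN·m per $
  epoxy: M = 0.300 MN·m per $
  PEEK: M = 0.0369 MN·m per $
Molybdenum ranks first.

molybdenum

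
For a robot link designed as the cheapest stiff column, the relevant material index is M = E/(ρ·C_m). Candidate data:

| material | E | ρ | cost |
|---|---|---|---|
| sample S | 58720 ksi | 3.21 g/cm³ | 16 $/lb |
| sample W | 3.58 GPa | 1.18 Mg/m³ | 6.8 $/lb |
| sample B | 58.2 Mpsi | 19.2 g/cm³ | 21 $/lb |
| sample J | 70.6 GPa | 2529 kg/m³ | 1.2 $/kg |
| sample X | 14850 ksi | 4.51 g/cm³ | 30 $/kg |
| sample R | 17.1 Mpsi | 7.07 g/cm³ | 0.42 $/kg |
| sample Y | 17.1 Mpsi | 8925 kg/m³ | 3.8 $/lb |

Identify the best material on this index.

In SI units:
  sample S: E = 404.9 GPa, ρ = 3210 kg/m³, cost = 35.27 $/kg
  sample W: E = 3.580 GPa, ρ = 1180 kg/m³, cost = 14.99 $/kg
  sample B: E = 401.3 GPa, ρ = 19200 kg/m³, cost = 46.30 $/kg
  sample J: E = 70.60 GPa, ρ = 2529 kg/m³, cost = 1.200 $/kg
  sample X: E = 102.4 GPa, ρ = 4510 kg/m³, cost = 30.00 $/kg
  sample R: E = 117.9 GPa, ρ = 7070 kg/m³, cost = 0.4200 $/kg
  sample Y: E = 117.9 GPa, ρ = 8925 kg/m³, cost = 8.377 $/kg
  sample R: M = 39.7 MN·m per $
  sample J: M = 23.3 MN·m per $
  sample S: M = 3.58 MN·m per $
  sample Y: M = 1.58 MN·m per $
  sample X: M = 0.757 MN·m per $
  sample B: M = 0.451 MN·m per $
  sample W: M = 0.202 MN·m per $
Sample R has the largest M.

sample R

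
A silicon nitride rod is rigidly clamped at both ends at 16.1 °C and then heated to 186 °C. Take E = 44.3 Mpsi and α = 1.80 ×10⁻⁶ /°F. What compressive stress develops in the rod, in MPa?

E = 44.3 Mpsi = 305.4 GPa.
α = 1.80×10⁻⁶/°F × 9/5 = 3.24×10⁻⁶/K.
ΔT = 169.9 K. Constrained thermal stress σ = E·α·ΔT = 305.4×10³ MPa × 3.24×10⁻⁶ × 169.9 = 168 MPa (compressive).

168 MPa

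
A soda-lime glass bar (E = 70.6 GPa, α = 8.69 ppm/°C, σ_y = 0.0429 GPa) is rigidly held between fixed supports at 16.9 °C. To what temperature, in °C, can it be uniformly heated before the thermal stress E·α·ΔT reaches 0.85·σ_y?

76.3 °C

σ_y = 0.0429 GPa = 42.90 MPa.
E·α·ΔT = 36.46 MPa ⇒ ΔT = 36.46 / (70.60×10³ × 8.69×10⁻⁶) = 59.44 K.
T = 16.9 + 59.44 = 76.34 °C.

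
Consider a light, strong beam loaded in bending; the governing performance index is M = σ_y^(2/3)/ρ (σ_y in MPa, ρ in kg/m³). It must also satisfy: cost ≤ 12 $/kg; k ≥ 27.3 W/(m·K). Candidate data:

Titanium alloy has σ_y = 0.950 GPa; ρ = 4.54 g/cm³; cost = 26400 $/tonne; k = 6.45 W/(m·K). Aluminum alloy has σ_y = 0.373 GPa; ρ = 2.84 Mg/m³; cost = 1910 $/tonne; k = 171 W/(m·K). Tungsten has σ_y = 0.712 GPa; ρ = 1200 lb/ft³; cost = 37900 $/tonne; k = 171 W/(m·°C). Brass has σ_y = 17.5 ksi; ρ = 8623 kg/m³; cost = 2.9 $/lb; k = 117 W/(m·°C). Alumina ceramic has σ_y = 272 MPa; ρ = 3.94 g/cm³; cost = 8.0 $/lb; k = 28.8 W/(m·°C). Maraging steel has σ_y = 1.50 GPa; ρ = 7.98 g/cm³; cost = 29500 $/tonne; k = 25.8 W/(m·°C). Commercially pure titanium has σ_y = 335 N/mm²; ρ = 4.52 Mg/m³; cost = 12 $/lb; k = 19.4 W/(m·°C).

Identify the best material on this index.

aluminum alloy

Screen on constraints: cost ≤ 12 $/kg; k ≥ 27.3 W/(m·K). Survivors: aluminum alloy, brass.
Putting every candidate on a common basis:
  aluminum alloy: σ_y = 373.0 MPa, ρ = 2840 kg/m³
  brass: σ_y = 120.7 MPa, ρ = 8623 kg/m³
  aluminum alloy: M = 18.2×10⁻³
  brass: M = 2.83×10⁻³
Aluminum alloy ranks first.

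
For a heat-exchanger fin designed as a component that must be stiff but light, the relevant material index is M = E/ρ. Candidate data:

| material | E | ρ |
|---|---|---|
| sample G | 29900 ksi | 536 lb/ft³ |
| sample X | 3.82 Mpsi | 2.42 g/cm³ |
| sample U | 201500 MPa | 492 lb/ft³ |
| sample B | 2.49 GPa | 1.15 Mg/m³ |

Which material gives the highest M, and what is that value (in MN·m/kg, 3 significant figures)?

sample U, M = 25.6 MN·m/kg

Putting every candidate on a common basis:
  sample G: E = 206.2 GPa, ρ = 8586 kg/m³
  sample X: E = 26.34 GPa, ρ = 2420 kg/m³
  sample U: E = 201.5 GPa, ρ = 7881 kg/m³
  sample B: E = 2.490 GPa, ρ = 1150 kg/m³
  sample U: M = 25.6 MN·m/kg
  sample G: M = 24.0 MN·m/kg
  sample X: M = 10.9 MN·m/kg
  sample B: M = 2.17 MN·m/kg
Sample U has the largest M.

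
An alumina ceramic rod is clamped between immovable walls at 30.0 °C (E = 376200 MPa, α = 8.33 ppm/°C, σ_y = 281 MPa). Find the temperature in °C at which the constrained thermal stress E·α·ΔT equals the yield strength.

120 °C

E = 376200 MPa = 376.2 GPa.
E·α·ΔT = 281.0 MPa ⇒ ΔT = 281.0 / (376.2×10³ × 8.33×10⁻⁶) = 89.67 K.
T = 30.0 + 89.67 = 119.7 °C.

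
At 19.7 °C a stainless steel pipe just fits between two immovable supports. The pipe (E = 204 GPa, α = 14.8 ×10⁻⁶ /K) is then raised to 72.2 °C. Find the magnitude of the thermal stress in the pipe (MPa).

ΔT = 52.50 K. Constrained thermal stress σ = E·α·ΔT = 204.0×10³ MPa × 14.8×10⁻⁶ × 52.50 = 159 MPa (compressive).

159 MPa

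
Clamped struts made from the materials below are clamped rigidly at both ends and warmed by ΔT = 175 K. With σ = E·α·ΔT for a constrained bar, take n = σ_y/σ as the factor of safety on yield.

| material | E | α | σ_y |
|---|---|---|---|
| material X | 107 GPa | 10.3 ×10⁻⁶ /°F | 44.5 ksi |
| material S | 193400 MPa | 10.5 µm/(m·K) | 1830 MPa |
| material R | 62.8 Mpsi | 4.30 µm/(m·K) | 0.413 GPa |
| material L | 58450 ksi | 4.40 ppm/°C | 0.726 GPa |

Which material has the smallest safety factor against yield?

material X

Converting E to GPa, α to ×10⁻⁶/K, σ_y to MPa, then σ and n for each:
  material X: E = 107.0, α = 18.5, σ_y = 306.8 → σ = 347 MPa, n = 0.884
  material S: E = 193.4, α = 10.5, σ_y = 1830 → σ = 355 MPa, n = 5.15
  material R: E = 433.0, α = 4.30, σ_y = 413.0 → σ = 326 MPa, n = 1.27
  material L: E = 403.0, α = 4.40, σ_y = 726.0 → σ = 310 MPa, n = 2.34
The minimum is material X at n = 0.884.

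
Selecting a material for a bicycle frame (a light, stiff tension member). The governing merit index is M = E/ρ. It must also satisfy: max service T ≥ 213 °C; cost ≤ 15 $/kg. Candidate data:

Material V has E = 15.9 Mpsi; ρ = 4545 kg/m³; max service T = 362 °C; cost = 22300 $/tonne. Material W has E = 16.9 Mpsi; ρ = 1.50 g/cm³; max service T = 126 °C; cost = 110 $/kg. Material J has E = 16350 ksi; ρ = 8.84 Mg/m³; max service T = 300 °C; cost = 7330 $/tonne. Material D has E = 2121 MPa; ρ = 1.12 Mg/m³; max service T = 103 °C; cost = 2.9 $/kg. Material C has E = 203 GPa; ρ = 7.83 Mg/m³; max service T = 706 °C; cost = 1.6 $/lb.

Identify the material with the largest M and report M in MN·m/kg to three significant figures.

Screen on constraints: max service T ≥ 213 °C; cost ≤ 15 $/kg. Survivors: material J, material C.
Putting every candidate on a common basis:
  material J: E = 112.7 GPa, ρ = 8840 kg/m³
  material C: E = 203.0 GPa, ρ = 7830 kg/m³
  material C: M = 25.9 MN·m/kg
  material J: M = 12.8 MN·m/kg
Material C ranks first.

material C, M = 25.9 MN·m/kg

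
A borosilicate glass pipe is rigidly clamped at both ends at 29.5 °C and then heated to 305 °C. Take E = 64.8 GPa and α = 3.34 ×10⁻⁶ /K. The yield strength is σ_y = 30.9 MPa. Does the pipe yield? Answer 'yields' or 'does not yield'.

ΔT = 275.5 K. Constrained thermal stress σ = E·α·ΔT = 64.80×10³ MPa × 3.34×10⁻⁶ × 275.5 = 59.6 MPa (compressive).
Compare to σ_y = 30.9 MPa: σ ≥ σ_y, so it yields.

yields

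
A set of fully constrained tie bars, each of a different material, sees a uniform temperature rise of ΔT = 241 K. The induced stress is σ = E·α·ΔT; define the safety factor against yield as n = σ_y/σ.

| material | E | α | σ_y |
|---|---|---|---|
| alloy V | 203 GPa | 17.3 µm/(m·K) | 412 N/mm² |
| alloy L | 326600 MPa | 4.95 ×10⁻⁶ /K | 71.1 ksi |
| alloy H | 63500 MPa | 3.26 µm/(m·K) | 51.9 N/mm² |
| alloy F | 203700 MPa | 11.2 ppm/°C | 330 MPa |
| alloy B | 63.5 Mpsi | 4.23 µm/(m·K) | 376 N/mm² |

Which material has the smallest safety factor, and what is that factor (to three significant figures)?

alloy V, n = 0.487

In consistent units (E in GPa, α in ×10⁻⁶/K, σ_y in MPa):
  alloy V: E = 203.0, α = 17.3, σ_y = 412.0 → σ = 846 MPa, n = 0.487
  alloy L: E = 326.6, α = 4.95, σ_y = 490.2 → σ = 390 MPa, n = 1.26
  alloy H: E = 63.50, α = 3.26, σ_y = 51.90 → σ = 49.9 MPa, n = 1.04
  alloy F: E = 203.7, α = 11.2, σ_y = 330.0 → σ = 550 MPa, n = 0.600
  alloy B: E = 437.8, α = 4.23, σ_y = 376.0 → σ = 446 MPa, n = 0.842
Alloy V has the lowest safety factor, n = 0.487.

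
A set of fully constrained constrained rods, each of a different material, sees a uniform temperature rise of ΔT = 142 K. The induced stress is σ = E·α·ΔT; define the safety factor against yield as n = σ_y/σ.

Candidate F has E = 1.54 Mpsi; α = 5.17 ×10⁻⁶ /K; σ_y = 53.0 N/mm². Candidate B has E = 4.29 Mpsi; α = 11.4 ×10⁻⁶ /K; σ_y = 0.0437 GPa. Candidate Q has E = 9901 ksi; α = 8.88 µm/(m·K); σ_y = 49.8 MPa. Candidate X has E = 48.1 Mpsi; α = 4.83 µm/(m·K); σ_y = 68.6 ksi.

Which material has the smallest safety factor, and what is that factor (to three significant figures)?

candidate Q, n = 0.579

Per material, after unit conversion:
  candidate F: E = 10.62, α = 5.17, σ_y = 53.00 → σ = 7.80 MPa, n = 6.80
  candidate B: E = 29.58, α = 11.4, σ_y = 43.70 → σ = 47.9 MPa, n = 0.913
  candidate Q: E = 68.27, α = 8.88, σ_y = 49.80 → σ = 86.1 MPa, n = 0.579
  candidate X: E = 331.6, α = 4.83, σ_y = 473.0 → σ = 227 MPa, n = 2.08
Candidate Q has the lowest safety factor, n = 0.579.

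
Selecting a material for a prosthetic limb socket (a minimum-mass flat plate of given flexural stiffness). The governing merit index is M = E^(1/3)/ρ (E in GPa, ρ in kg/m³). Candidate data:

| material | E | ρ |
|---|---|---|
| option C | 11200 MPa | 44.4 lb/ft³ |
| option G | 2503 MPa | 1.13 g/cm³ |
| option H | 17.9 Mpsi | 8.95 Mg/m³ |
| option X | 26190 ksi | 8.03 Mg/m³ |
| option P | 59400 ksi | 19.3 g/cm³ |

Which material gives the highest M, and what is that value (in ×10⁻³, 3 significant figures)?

option C, M = 3.15×10⁻³

In SI units:
  option C: E = 11.20 GPa, ρ = 711.2 kg/m³
  option G: E = 2.503 GPa, ρ = 1130 kg/m³
  option H: E = 123.4 GPa, ρ = 8950 kg/m³
  option X: E = 180.6 GPa, ρ = 8030 kg/m³
  option P: E = 409.5 GPa, ρ = 19300 kg/m³
  option C: M = 3.15×10⁻³
  option G: M = 1.20×10⁻³
  option X: M = 0.704×10⁻³
  option H: M = 0.556×10⁻³
  option P: M = 0.385×10⁻³
Highest index: option C.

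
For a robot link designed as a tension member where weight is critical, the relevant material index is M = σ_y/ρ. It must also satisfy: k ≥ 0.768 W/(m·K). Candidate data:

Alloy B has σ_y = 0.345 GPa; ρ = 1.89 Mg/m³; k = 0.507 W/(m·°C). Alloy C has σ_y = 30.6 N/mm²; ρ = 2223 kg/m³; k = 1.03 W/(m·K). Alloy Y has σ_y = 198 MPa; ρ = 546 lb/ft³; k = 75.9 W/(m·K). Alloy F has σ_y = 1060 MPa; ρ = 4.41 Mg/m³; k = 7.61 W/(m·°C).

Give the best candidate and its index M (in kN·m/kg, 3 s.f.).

Screen on constraints: k ≥ 0.768 W/(m·K). Survivors: alloy C, alloy Y, alloy F.
In SI units:
  alloy C: σ_y = 30.60 MPa, ρ = 2223 kg/m³
  alloy Y: σ_y = 198.0 MPa, ρ = 8746 kg/m³
  alloy F: σ_y = 1060 MPa, ρ = 4410 kg/m³
  alloy F: M = 240 kN·m/kg
  alloy Y: M = 22.6 kN·m/kg
  alloy C: M = 13.8 kN·m/kg
Highest index: alloy F.

alloy F, M = 240 kN·m/kg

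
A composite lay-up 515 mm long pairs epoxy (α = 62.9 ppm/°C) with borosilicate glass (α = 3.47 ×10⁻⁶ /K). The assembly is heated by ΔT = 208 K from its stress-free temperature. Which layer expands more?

epoxy

α(epoxy) = 62.9×10⁻⁶/K vs α(borosilicate glass) = 3.47×10⁻⁶/K.
Higher α expands more for the same ΔT: epoxy.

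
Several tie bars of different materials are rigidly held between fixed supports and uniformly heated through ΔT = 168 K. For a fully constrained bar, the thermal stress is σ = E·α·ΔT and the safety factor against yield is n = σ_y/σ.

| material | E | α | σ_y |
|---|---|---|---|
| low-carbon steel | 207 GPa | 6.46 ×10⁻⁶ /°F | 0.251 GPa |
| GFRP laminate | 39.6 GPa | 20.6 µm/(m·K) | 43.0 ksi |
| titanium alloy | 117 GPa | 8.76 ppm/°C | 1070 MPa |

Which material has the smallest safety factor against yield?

In consistent units (E in GPa, α in ×10⁻⁶/K, σ_y in MPa):
  low-carbon steel: E = 207.0, α = 11.6, σ_y = 251.0 → σ = 404 MPa, n = 0.621
  GFRP laminate: E = 39.60, α = 20.6, σ_y = 296.5 → σ = 137 MPa, n = 2.16
  titanium alloy: E = 117.0, α = 8.76, σ_y = 1070 → σ = 172 MPa, n = 6.21
The minimum is low-carbon steel at n = 0.621.

low-carbon steel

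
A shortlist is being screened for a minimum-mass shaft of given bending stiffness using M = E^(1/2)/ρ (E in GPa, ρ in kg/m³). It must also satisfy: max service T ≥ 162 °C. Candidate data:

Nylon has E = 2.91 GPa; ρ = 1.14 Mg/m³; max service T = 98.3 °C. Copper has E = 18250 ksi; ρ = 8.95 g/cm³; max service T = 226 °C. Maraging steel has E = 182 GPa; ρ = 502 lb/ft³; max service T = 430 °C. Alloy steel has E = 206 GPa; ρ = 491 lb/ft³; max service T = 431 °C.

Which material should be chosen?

Screen on constraints: max service T ≥ 162 °C. Survivors: copper, maraging steel, alloy steel.
After converting to SI:
  copper: E = 125.8 GPa, ρ = 8950 kg/m³
  maraging steel: E = 182.0 GPa, ρ = 8041 kg/m³
  alloy steel: E = 206.0 GPa, ρ = 7865 kg/m³
  alloy steel: M = 1.82×10⁻³
  maraging steel: M = 1.68×10⁻³
  copper: M = 1.25×10⁻³
Alloy steel ranks first.

alloy steel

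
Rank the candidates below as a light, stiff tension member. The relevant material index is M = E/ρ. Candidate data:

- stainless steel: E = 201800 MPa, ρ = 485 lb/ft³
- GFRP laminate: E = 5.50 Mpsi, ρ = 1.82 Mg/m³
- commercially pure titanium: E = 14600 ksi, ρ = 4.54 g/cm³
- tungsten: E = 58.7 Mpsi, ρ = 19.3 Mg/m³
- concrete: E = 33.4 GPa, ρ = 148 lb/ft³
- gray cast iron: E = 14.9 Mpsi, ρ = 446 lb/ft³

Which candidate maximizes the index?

stainless steel

Convert each candidate to consistent units, then evaluate M:
  stainless steel: E = 201.8 GPa, ρ = 7769 kg/m³
  GFRP laminate: E = 37.92 GPa, ρ = 1820 kg/m³
  commercially pure titanium: E = 100.7 GPa, ρ = 4540 kg/m³
  tungsten: E = 404.7 GPa, ρ = 19300 kg/m³
  concrete: E = 33.40 GPa, ρ = 2371 kg/m³
  gray cast iron: E = 102.7 GPa, ρ = 7144 kg/m³
  stainless steel: M = 26.0 MN·m/kg
  commercially pure titanium: M = 22.2 MN·m/kg
  tungsten: M = 21.0 MN·m/kg
  GFRP laminate: M = 20.8 MN·m/kg
  gray cast iron: M = 14.4 MN·m/kg
  concrete: M = 14.1 MN·m/kg
Highest index: stainless steel.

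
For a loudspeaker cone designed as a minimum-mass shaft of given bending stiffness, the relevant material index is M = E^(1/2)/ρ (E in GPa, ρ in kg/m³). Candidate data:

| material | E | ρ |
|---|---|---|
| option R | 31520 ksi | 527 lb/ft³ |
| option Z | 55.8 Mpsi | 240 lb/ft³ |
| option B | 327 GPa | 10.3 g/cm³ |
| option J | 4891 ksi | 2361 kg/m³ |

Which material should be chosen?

option Z

Putting every candidate on a common basis:
  option R: E = 217.3 GPa, ρ = 8442 kg/m³
  option Z: E = 384.7 GPa, ρ = 3844 kg/m³
  option B: E = 327.0 GPa, ρ = 10300 kg/m³
  option J: E = 33.72 GPa, ρ = 2361 kg/m³
  option Z: M = 5.10×10⁻³
  option J: M = 2.46×10⁻³
  option B: M = 1.76×10⁻³
  option R: M = 1.75×10⁻³
Option Z has the largest M.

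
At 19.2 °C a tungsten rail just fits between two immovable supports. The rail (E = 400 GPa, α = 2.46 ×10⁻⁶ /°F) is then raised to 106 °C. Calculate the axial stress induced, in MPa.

154 MPa

α = 2.46×10⁻⁶/°F × 9/5 = 4.43×10⁻⁶/K.
ΔT = 86.80 K. Constrained thermal stress σ = E·α·ΔT = 400.0×10³ MPa × 4.43×10⁻⁶ × 86.80 = 154 MPa (compressive).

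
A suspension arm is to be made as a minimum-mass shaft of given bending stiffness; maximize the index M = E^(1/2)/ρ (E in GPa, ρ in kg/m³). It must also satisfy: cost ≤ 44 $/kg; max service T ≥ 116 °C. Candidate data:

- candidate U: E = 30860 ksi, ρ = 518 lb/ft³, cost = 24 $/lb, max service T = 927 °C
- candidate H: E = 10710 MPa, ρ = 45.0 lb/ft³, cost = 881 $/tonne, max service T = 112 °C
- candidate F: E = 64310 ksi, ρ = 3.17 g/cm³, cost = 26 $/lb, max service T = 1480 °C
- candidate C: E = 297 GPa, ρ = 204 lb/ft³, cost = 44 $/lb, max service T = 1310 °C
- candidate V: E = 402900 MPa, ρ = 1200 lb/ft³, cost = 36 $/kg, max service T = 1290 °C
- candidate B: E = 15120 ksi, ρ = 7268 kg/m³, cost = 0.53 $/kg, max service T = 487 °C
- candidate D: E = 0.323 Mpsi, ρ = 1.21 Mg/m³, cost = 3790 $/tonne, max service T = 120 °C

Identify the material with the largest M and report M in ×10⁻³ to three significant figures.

candidate B, M = 1.40×10⁻³

Screen on constraints: cost ≤ 44 $/kg; max service T ≥ 116 °C. Survivors: candidate V, candidate B, candidate D.
Normalizing units and computing the index:
  candidate V: E = 402.9 GPa, ρ = 19220 kg/m³
  candidate B: E = 104.2 GPa, ρ = 7268 kg/m³
  candidate D: E = 2.227 GPa, ρ = 1210 kg/m³
  candidate B: M = 1.40×10⁻³
  candidate D: M = 1.23×10⁻³
  candidate V: M = 1.04×10⁻³
Highest index: candidate B.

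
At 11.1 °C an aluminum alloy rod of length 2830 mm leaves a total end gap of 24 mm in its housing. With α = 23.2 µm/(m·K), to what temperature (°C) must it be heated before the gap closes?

377 °C

α·L₀·ΔT = 24.0 mm ⇒ ΔT = 24.0 / (23.2×10⁻⁶ × 2830.0) = 365.5 K.
T = 11.1 + 365.5 = 376.6 °C.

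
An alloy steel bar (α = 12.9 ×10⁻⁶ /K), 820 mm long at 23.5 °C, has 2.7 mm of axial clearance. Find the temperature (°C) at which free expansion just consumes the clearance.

α·L₀·ΔT = 2.7 mm ⇒ ΔT = 2.7 / (12.9×10⁻⁶ × 820.0) = 255.2 K.
T = 23.5 + 255.2 = 278.7 °C.

279 °C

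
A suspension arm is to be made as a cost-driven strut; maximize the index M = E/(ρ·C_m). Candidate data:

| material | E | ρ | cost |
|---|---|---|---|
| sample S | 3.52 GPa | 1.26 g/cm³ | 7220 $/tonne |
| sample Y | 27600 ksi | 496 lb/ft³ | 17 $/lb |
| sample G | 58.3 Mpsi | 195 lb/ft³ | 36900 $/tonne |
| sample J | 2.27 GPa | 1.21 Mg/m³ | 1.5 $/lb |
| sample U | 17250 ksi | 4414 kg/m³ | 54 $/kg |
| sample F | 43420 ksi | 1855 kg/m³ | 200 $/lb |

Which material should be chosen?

sample G

After converting to SI:
  sample S: E = 3.520 GPa, ρ = 1260 kg/m³, cost = 7.220 $/kg
  sample Y: E = 190.3 GPa, ρ = 7945 kg/m³, cost = 37.48 $/kg
  sample G: E = 402.0 GPa, ρ = 3124 kg/m³, cost = 36.90 $/kg
  sample J: E = 2.270 GPa, ρ = 1210 kg/m³, cost = 3.307 $/kg
  sample U: E = 118.9 GPa, ρ = 4414 kg/m³, cost = 54.00 $/kg
  sample F: E = 299.4 GPa, ρ = 1855 kg/m³, cost = 440.9 $/kg
  sample G: M = 3.49 MN·m per $
  sample Y: M = 0.639 MN·m per $
  sample J: M = 0.567 MN·m per $
  sample U: M = 0.499 MN·m per $
  sample S: M = 0.387 MN·m per $
  sample F: M = 0.366 MN·m per $
Highest index: sample G.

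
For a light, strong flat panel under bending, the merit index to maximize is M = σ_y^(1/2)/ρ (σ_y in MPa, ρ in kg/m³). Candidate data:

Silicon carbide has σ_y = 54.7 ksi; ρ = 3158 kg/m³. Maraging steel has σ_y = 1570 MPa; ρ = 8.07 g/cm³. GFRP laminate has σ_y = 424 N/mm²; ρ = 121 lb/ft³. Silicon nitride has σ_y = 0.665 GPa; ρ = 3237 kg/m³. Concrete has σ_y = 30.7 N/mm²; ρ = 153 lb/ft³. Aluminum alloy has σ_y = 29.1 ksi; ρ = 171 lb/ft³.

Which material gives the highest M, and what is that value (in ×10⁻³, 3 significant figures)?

Putting every candidate on a common basis:
  silicon carbide: σ_y = 377.1 MPa, ρ = 3158 kg/m³
  maraging steel: σ_y = 1570 MPa, ρ = 8070 kg/m³
  GFRP laminate: σ_y = 424.0 MPa, ρ = 1938 kg/m³
  silicon nitride: σ_y = 665.0 MPa, ρ = 3237 kg/m³
  concrete: σ_y = 30.70 MPa, ρ = 2451 kg/m³
  aluminum alloy: σ_y = 200.6 MPa, ρ = 2739 kg/m³
  GFRP laminate: M = 10.6×10⁻³
  silicon nitride: M = 7.97×10⁻³
  silicon carbide: M = 6.15×10⁻³
  aluminum alloy: M = 5.17×10⁻³
  maraging steel: M = 4.91×10⁻³
  concrete: M = 2.26×10⁻³
The maximum is for GFRP laminate.

GFRP laminate, M = 10.6×10⁻³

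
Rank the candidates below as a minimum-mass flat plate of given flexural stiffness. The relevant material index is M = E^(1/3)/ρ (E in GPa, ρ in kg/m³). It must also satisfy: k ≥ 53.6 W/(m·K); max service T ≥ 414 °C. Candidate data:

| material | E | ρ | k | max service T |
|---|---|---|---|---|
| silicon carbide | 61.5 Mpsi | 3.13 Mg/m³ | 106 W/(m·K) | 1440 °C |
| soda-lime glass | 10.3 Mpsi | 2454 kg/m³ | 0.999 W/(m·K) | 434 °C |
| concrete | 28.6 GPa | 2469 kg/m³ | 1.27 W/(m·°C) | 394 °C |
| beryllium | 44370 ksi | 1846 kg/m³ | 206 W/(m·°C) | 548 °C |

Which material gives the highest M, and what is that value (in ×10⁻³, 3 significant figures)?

beryllium, M = 3.65×10⁻³

Screen on constraints: k ≥ 53.6 W/(m·K); max service T ≥ 414 °C. Survivors: silicon carbide, beryllium.
After converting to SI:
  silicon carbide: E = 424.0 GPa, ρ = 3130 kg/m³
  beryllium: E = 305.9 GPa, ρ = 1846 kg/m³
  beryllium: M = 3.65×10⁻³
  silicon carbide: M = 2.40×10⁻³
Highest index: beryllium.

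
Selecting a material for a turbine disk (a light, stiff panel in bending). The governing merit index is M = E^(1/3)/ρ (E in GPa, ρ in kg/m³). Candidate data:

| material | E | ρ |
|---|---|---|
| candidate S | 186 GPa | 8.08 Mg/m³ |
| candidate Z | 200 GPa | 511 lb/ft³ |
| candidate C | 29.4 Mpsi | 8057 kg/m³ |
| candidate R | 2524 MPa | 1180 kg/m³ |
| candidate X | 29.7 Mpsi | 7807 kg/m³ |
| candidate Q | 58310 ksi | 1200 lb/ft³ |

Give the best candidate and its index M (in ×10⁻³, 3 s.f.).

After converting to SI:
  candidate S: E = 186.0 GPa, ρ = 8080 kg/m³
  candidate Z: E = 200.0 GPa, ρ = 8185 kg/m³
  candidate C: E = 202.7 GPa, ρ = 8057 kg/m³
  candidate R: E = 2.524 GPa, ρ = 1180 kg/m³
  candidate X: E = 204.8 GPa, ρ = 7807 kg/m³
  candidate Q: E = 402.0 GPa, ρ = 19220 kg/m³
  candidate R: M = 1.15×10⁻³
  candidate X: M = 0.755×10⁻³
  candidate C: M = 0.729×10⁻³
  candidate Z: M = 0.714×10⁻³
  candidate S: M = 0.706×10⁻³
  candidate Q: M = 0.384×10⁻³
Candidate R has the largest M.

candidate R, M = 1.15×10⁻³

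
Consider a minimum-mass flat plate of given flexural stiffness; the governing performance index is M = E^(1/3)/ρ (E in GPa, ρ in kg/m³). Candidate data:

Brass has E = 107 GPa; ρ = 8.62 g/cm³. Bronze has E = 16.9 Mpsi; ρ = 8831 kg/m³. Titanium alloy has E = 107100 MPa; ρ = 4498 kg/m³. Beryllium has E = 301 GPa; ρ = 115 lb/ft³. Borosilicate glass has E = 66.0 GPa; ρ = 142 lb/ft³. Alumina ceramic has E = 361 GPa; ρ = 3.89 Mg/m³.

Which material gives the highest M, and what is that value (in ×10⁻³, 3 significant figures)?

beryllium, M = 3.64×10⁻³

Convert each candidate to consistent units, then evaluate M:
  brass: E = 107.0 GPa, ρ = 8620 kg/m³
  bronze: E = 116.5 GPa, ρ = 8831 kg/m³
  titanium alloy: E = 107.1 GPa, ρ = 4498 kg/m³
  beryllium: E = 301.0 GPa, ρ = 1842 kg/m³
  borosilicate glass: E = 66.00 GPa, ρ = 2275 kg/m³
  alumina ceramic: E = 361.0 GPa, ρ = 3890 kg/m³
  beryllium: M = 3.64×10⁻³
  alumina ceramic: M = 1.83×10⁻³
  borosilicate glass: M = 1.78×10⁻³
  titanium alloy: M = 1.06×10⁻³
  bronze: M = 0.553×10⁻³
  brass: M = 0.551×10⁻³
Highest index: beryllium.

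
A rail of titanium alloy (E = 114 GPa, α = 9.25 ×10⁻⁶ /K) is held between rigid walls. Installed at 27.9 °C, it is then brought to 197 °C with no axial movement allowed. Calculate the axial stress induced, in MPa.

ΔT = 169.1 K. Constrained thermal stress σ = E·α·ΔT = 114.0×10³ MPa × 9.25×10⁻⁶ × 169.1 = 178 MPa (compressive).

178 MPa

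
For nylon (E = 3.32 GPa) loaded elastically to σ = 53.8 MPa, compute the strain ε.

0.0162

ε = σ/E = 53.8 / 3320 = 0.0162.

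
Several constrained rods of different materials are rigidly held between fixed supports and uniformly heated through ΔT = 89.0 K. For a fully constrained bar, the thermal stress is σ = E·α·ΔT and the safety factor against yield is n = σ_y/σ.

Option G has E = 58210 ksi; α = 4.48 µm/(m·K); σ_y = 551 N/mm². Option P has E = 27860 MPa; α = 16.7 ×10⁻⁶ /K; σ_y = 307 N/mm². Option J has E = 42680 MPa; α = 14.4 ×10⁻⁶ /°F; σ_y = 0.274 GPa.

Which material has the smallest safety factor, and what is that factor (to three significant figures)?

option J, n = 2.78

Per material, after unit conversion:
  option G: E = 401.3, α = 4.48, σ_y = 551.0 → σ = 160 MPa, n = 3.44
  option P: E = 27.86, α = 16.7, σ_y = 307.0 → σ = 41.4 MPa, n = 7.41
  option J: E = 42.68, α = 25.9, σ_y = 274.0 → σ = 98.5 MPa, n = 2.78
Smallest n: option J with n = 2.78.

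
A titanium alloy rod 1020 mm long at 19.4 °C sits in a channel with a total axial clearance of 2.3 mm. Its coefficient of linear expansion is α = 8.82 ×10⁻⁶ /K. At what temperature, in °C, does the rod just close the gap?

275 °C

α·L₀·ΔT = 2.3 mm ⇒ ΔT = 2.3 / (8.82×10⁻⁶ × 1020.0) = 255.7 K.
T = 19.4 + 255.7 = 275.1 °C.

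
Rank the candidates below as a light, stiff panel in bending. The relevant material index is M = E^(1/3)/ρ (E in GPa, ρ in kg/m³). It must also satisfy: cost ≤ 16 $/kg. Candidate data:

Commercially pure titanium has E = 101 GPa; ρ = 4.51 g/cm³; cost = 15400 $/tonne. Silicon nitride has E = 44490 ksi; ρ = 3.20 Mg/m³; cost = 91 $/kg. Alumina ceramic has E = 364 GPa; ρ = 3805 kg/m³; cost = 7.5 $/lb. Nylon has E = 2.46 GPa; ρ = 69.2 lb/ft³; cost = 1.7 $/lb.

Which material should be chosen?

nylon

Screen on constraints: cost ≤ 16 $/kg. Survivors: commercially pure titanium, nylon.
Putting every candidate on a common basis:
  commercially pure titanium: E = 101.0 GPa, ρ = 4510 kg/m³
  nylon: E = 2.460 GPa, ρ = 1108 kg/m³
  nylon: M = 1.22×10⁻³
  commercially pure titanium: M = 1.03×10⁻³
The maximum is for nylon.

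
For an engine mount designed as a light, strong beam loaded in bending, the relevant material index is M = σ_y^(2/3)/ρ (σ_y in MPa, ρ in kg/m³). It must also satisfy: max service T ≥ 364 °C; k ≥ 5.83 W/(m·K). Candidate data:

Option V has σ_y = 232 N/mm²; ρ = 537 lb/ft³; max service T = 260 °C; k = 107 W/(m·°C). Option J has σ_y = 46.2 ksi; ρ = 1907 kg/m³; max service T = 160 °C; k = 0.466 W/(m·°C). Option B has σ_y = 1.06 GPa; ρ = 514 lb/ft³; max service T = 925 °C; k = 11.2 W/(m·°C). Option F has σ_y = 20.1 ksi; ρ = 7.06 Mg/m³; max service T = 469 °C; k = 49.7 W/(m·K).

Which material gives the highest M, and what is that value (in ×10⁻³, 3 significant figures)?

option B, M = 12.6×10⁻³

Screen on constraints: max service T ≥ 364 °C; k ≥ 5.83 W/(m·K). Survivors: option B, option F.
Convert each candidate to consistent units, then evaluate M:
  option B: σ_y = 1060 MPa, ρ = 8233 kg/m³
  option F: σ_y = 138.6 MPa, ρ = 7060 kg/m³
  option B: M = 12.6×10⁻³
  option F: M = 3.79×10⁻³
The maximum is for option B.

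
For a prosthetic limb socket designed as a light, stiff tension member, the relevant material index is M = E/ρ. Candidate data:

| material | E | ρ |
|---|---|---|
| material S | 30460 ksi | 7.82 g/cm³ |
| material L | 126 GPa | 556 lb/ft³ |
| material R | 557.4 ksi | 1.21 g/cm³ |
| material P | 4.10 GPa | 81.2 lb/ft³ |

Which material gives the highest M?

material S

Putting every candidate on a common basis:
  material S: E = 210.0 GPa, ρ = 7820 kg/m³
  material L: E = 126.0 GPa, ρ = 8906 kg/m³
  material R: E = 3.843 GPa, ρ = 1210 kg/m³
  material P: E = 4.100 GPa, ρ = 1301 kg/m³
  material S: M = 26.9 MN·m/kg
  material L: M = 14.1 MN·m/kg
  material R: M = 3.18 MN·m/kg
  material P: M = 3.15 MN·m/kg
Material S ranks first.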